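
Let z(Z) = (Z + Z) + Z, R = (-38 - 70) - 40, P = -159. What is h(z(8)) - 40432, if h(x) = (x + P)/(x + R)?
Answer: -5013433/124 ≈ -40431.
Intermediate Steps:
R = -148 (R = -108 - 40 = -148)
z(Z) = 3*Z (z(Z) = 2*Z + Z = 3*Z)
h(x) = (-159 + x)/(-148 + x) (h(x) = (x - 159)/(x - 148) = (-159 + x)/(-148 + x))
h(z(8)) - 40432 = (-159 + 3*8)/(-148 + 3*8) - 40432 = (-159 + 24)/(-148 + 24) - 40432 = -135/(-124) - 40432 = -1/124*(-135) - 40432 = 135/124 - 40432 = -5013433/124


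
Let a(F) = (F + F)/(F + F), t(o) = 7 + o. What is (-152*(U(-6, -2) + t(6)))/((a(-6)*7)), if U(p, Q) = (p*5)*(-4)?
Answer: -2888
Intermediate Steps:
U(p, Q) = -20*p (U(p, Q) = (5*p)*(-4) = -20*p)
a(F) = 1 (a(F) = (2*F)/((2*F)) = (2*F)*(1/(2*F)) = 1)
(-152*(U(-6, -2) + t(6)))/((a(-6)*7)) = (-152*(-20*(-6) + (7 + 6)))/((1*7)) = -152*(120 + 13)/7 = -152*133*(⅐) = -20216*⅐ = -2888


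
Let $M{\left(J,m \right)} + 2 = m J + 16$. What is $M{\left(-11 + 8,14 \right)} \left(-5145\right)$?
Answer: $144060$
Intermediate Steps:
$M{\left(J,m \right)} = 14 + J m$ ($M{\left(J,m \right)} = -2 + \left(m J + 16\right) = -2 + \left(J m + 16\right) = -2 + \left(16 + J m\right) = 14 + J m$)
$M{\left(-11 + 8,14 \right)} \left(-5145\right) = \left(14 + \left(-11 + 8\right) 14\right) \left(-5145\right) = \left(14 - 42\right) \left(-5145\right) = \left(-28\right) \left(-5145\right) = 144060$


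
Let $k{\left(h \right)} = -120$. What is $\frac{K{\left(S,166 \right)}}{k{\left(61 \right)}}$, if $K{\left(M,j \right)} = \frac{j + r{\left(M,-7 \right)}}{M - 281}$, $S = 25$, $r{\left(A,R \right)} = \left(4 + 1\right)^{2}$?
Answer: $\frac{191}{30720} \approx 0.0062174$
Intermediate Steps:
$r{\left(A,R \right)} = 25$ ($r{\left(A,R \right)} = 5^{2} = 25$)
$K{\left(M,j \right)} = \frac{25 + j}{-281 + M}$ ($K{\left(M,j \right)} = \frac{j + 25}{M - 281} = \frac{25 + j}{-281 + M}$)
$\frac{K{\left(S,166 \right)}}{k{\left(61 \right)}} = \frac{\frac{1}{-281 + 25} \left(25 + 166\right)}{-120} = \frac{1}{-256} \cdot 191 \left(- \frac{1}{120}\right) = \left(- \frac{1}{256}\right) 191 \left(- \frac{1}{120}\right) = \left(- \frac{191}{256}\right) \left(- \frac{1}{120}\right) = \frac{191}{30720}$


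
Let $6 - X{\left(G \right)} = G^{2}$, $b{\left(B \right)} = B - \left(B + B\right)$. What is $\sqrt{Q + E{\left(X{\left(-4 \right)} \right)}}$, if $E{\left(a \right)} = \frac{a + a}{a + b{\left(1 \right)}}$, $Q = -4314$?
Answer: $\frac{i \sqrt{521774}}{11} \approx 65.667 i$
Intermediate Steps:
$b{\left(B \right)} = - B$ ($b{\left(B \right)} = B - 2 B = - B$)
$X{\left(G \right)} = 6 - G^{2}$
$E{\left(a \right)} = \frac{2 a}{-1 + a}$ ($E{\left(a \right)} = \frac{a + a}{a - 1} = \frac{2 a}{a - 1} = \frac{2 a}{-1 + a}$)
$\sqrt{Q + E{\left(X{\left(-4 \right)} \right)}} = \sqrt{-4314 + \frac{2 \left(6 - \left(-4\right)^{2}\right)}{-1 + \left(6 - \left(-4\right)^{2}\right)}} = \sqrt{-4314 + \frac{2 \left(6 - 16\right)}{-1 + \left(6 - 16\right)}} = \sqrt{-4314 + 2 \left(-10\right) \frac{1}{-1 - 10}} = \sqrt{-4314 + 2 \left(-10\right) \frac{1}{-11}} = \sqrt{-4314 + 2 \left(-10\right) \left(- \frac{1}{11}\right)} = \sqrt{-4314 + \frac{20}{11}} = \sqrt{- \frac{47434}{11}} = \frac{i \sqrt{521774}}{11}$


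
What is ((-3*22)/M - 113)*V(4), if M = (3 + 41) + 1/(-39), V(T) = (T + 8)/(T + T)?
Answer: -589107/3430 ≈ -171.75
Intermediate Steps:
V(T) = (8 + T)/(2*T) (V(T) = (8 + T)/((2*T)) = (8 + T)*(1/(2*T)) = (8 + T)/(2*T))
M = 1715/39 (M = 44 - 1/39 = 1715/39 ≈ 43.974)
((-3*22)/M - 113)*V(4) = ((-3*22)/(1715/39) - 113)*((½)*(8 + 4)/4) = (-66*39/1715 - 113)*((½)*(¼)*12) = (-2574/1715 - 113)*(3/2) = -196369/1715*3/2 = -589107/3430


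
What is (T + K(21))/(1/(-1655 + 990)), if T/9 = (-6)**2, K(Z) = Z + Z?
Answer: -243390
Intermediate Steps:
K(Z) = 2*Z
T = 324 (T = 9*(-6)**2 = 9*36 = 324)
(T + K(21))/(1/(-1655 + 990)) = (324 + 2*21)/(1/(-1655 + 990)) = (324 + 42)/(1/(-665)) = 366/(-1/665) = 366*(-665) = -243390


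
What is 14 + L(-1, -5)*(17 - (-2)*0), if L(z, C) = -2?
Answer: -20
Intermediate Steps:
14 + L(-1, -5)*(17 - (-2)*0) = 14 - 2*(17 - (-2)*0) = 14 - 2*(17 - 1*0) = 14 - 2*(17 + 0) = 14 - 2*17 = 14 - 34 = -20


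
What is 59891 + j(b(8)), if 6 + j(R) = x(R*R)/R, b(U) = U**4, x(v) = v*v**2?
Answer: 1152921504606906861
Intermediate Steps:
x(v) = v**3
j(R) = -6 + R**5 (j(R) = -6 + (R*R)**3/R = -6 + (R**2)**3/R = -6 + R**6/R = -6 + R**5)
59891 + j(b(8)) = 59891 + (-6 + (8**4)**5) = 59891 + (-6 + 4096**5) = 59891 + (-6 + 1152921504606846976) = 59891 + 1152921504606846970 = 1152921504606906861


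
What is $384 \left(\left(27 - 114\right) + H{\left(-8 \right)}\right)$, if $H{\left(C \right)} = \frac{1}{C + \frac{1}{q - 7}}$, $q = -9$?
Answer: $- \frac{1438592}{43} \approx -33456.0$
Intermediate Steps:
$H{\left(C \right)} = \frac{1}{- \frac{1}{16} + C}$ ($H{\left(C \right)} = \frac{1}{C + \frac{1}{-9 - 7}} = \frac{1}{C + \frac{1}{-16}} = \frac{1}{C - \frac{1}{16}} = \frac{1}{- \frac{1}{16} + C}$)
$384 \left(\left(27 - 114\right) + H{\left(-8 \right)}\right) = 384 \left(\left(27 - 114\right) + \frac{16}{-1 + 16 \left(-8\right)}\right) = 384 \left(-87 + \frac{16}{-1 - 128}\right) = 384 \left(-87 + \frac{16}{-129}\right) = 384 \left(-87 + 16 \left(- \frac{1}{129}\right)\right) = 384 \left(-87 - \frac{16}{129}\right) = 384 \left(- \frac{11239}{129}\right) = - \frac{1438592}{43}$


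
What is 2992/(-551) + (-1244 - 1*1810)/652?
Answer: -1816769/179626 ≈ -10.114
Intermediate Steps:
2992/(-551) + (-1244 - 1*1810)/652 = 2992*(-1/551) + (-1244 - 1810)*(1/652) = -2992/551 - 3054*1/652 = -2992/551 - 1527/326 = -1816769/179626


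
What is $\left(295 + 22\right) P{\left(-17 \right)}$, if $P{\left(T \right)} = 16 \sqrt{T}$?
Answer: $5072 i \sqrt{17} \approx 20912.0 i$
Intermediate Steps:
$\left(295 + 22\right) P{\left(-17 \right)} = \left(295 + 22\right) 16 \sqrt{-17} = 317 \cdot 16 i \sqrt{17} = 5072 i \sqrt{17}$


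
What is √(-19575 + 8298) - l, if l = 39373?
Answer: -39373 + 3*I*√1253 ≈ -39373.0 + 106.19*I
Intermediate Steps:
√(-19575 + 8298) - l = √(-19575 + 8298) - 1*39373 = √(-11277) - 39373 = 3*I*√1253 - 39373 = -39373 + 3*I*√1253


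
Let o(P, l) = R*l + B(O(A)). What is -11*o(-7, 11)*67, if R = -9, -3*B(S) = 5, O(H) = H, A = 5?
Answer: 222574/3 ≈ 74191.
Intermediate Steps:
B(S) = -5/3 (B(S) = -1/3*5 = -5/3)
o(P, l) = -5/3 - 9*l (o(P, l) = -9*l - 5/3 = -5/3 - 9*l)
-11*o(-7, 11)*67 = -11*(-5/3 - 9*11)*67 = -11*(-5/3 - 99)*67 = -11*(-302/3)*67 = (3322/3)*67 = 222574/3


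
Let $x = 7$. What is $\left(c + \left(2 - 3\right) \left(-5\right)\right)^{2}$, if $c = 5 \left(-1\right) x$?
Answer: $900$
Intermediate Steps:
$c = -35$ ($c = 5 \left(-1\right) 7 = \left(-5\right) 7 = -35$)
$\left(c + \left(2 - 3\right) \left(-5\right)\right)^{2} = \left(-35 + \left(2 - 3\right) \left(-5\right)\right)^{2} = \left(-35 - -5\right)^{2} = \left(-35 + 5\right)^{2} = \left(-30\right)^{2} = 900$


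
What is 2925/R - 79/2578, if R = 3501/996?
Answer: 834467869/1002842 ≈ 832.10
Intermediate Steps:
R = 1167/332 (R = 3501*(1/996) = 1167/332 ≈ 3.5151)
2925/R - 79/2578 = 2925/(1167/332) - 79/2578 = 2925*(332/1167) - 79*1/2578 = 323700/389 - 79/2578 = 834467869/1002842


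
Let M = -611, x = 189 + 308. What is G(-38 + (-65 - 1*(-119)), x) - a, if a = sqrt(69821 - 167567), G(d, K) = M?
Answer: -611 - I*sqrt(97746) ≈ -611.0 - 312.64*I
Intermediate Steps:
x = 497
G(d, K) = -611
a = I*sqrt(97746) (a = sqrt(-97746) = I*sqrt(97746) ≈ 312.64*I)
G(-38 + (-65 - 1*(-119)), x) - a = -611 - I*sqrt(97746)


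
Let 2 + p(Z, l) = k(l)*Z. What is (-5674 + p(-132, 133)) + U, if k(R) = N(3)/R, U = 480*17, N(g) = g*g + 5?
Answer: 46932/19 ≈ 2470.1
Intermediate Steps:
N(g) = 5 + g² (N(g) = g² + 5 = 5 + g²)
U = 8160
k(R) = 14/R (k(R) = (5 + 3²)/R = (5 + 9)/R = 14/R)
p(Z, l) = -2 + 14*Z/l (p(Z, l) = -2 + (14/l)*Z = -2 + 14*Z/l)
(-5674 + p(-132, 133)) + U = (-5674 + (-2 + 14*(-132)/133)) + 8160 = (-5674 + (-2 + 14*(-132)*(1/133))) + 8160 = (-5674 + (-2 - 264/19)) + 8160 = (-5674 - 302/19) + 8160 = -108108/19 + 8160 = 46932/19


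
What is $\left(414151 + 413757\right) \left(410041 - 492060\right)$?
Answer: $-67904186252$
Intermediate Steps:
$\left(414151 + 413757\right) \left(410041 - 492060\right) = 827908 \left(-82019\right) = -67904186252$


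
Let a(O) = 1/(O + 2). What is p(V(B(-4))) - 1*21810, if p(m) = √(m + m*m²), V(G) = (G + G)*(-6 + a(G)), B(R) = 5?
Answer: -21810 + I*√482587630/49 ≈ -21810.0 + 448.32*I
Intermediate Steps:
a(O) = 1/(2 + O)
V(G) = 2*G*(-6 + 1/(2 + G)) (V(G) = (G + G)*(-6 + 1/(2 + G)) = (2*G)*(-6 + 1/(2 + G)) = 2*G*(-6 + 1/(2 + G)))
p(m) = √(m + m³)
p(V(B(-4))) - 1*21810 = √(-2*5*(11 + 6*5)/(2 + 5) + (-2*5*(11 + 6*5)/(2 + 5))³) - 1*21810 = √(-2*5*(11 + 30)/7 + (-2*5*(11 + 30)/7)³) - 21810 = √(-2*5*⅐*41 + (-2*5*⅐*41)³) - 21810 = √(-410/7 + (-410/7)³) - 21810 = √(-410/7 - 68921000/343) - 21810 = √(-68941090/343) - 21810 = I*√482587630/49 - 21810 = -21810 + I*√482587630/49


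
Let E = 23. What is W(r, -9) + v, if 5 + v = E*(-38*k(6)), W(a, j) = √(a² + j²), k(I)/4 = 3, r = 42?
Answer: -10493 + 3*√205 ≈ -10450.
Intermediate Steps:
k(I) = 12 (k(I) = 4*3 = 12)
v = -10493 (v = -5 + 23*(-38*12) = -5 + 23*(-456) = -5 - 10488 = -10493)
W(r, -9) + v = √(42² + (-9)²) - 10493 = √(1764 + 81) - 10493 = √1845 - 10493 = 3*√205 - 10493 = -10493 + 3*√205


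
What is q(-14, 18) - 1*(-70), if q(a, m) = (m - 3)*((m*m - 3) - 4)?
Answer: 4825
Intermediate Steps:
q(a, m) = (-7 + m²)*(-3 + m) (q(a, m) = (-3 + m)*((m² - 3) - 4) = (-3 + m)*((-3 + m²) - 4) = (-3 + m)*(-7 + m²) = (-7 + m²)*(-3 + m))
q(-14, 18) - 1*(-70) = (21 + 18³ - 7*18 - 3*18²) - 1*(-70) = (21 + 5832 - 126 - 3*324) + 70 = (21 + 5832 - 126 - 972) + 70 = 4755 + 70 = 4825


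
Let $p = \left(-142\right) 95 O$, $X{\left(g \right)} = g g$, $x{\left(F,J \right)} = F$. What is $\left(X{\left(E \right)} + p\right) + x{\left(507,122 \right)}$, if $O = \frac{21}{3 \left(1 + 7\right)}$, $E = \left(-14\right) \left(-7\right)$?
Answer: $- \frac{6771}{4} \approx -1692.8$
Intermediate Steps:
$E = 98$
$X{\left(g \right)} = g^{2}$
$O = \frac{7}{8}$ ($O = \frac{21}{3 \cdot 8} = \frac{21}{24} = 21 \cdot \frac{1}{24} = \frac{7}{8} \approx 0.875$)
$p = - \frac{47215}{4}$ ($p = \left(-142\right) 95 \cdot \frac{7}{8} = \left(-13490\right) \frac{7}{8} = - \frac{47215}{4} \approx -11804.0$)
$\left(X{\left(E \right)} + p\right) + x{\left(507,122 \right)} = \left(98^{2} - \frac{47215}{4}\right) + 507 = \left(9604 - \frac{47215}{4}\right) + 507 = - \frac{8799}{4} + 507 = - \frac{6771}{4}$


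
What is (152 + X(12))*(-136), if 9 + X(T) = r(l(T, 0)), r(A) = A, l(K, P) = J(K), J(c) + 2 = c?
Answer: -20808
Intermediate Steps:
J(c) = -2 + c
l(K, P) = -2 + K
X(T) = -11 + T (X(T) = -9 + (-2 + T) = -11 + T)
(152 + X(12))*(-136) = (152 + (-11 + 12))*(-136) = (152 + 1)*(-136) = 153*(-136) = -20808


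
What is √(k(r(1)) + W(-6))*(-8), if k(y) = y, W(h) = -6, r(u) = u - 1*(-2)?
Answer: -8*I*√3 ≈ -13.856*I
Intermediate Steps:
r(u) = 2 + u (r(u) = u + 2 = 2 + u)
√(k(r(1)) + W(-6))*(-8) = √((2 + 1) - 6)*(-8) = √(3 - 6)*(-8) = √(-3)*(-8) = (I*√3)*(-8) = -8*I*√3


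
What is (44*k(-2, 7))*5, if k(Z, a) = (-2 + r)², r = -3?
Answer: 5500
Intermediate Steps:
k(Z, a) = 25 (k(Z, a) = (-2 - 3)² = (-5)² = 25)
(44*k(-2, 7))*5 = (44*25)*5 = 1100*5 = 5500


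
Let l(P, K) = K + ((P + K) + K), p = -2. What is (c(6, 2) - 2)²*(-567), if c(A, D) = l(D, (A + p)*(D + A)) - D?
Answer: -5010012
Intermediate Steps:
l(P, K) = P + 3*K (l(P, K) = K + ((K + P) + K) = K + (P + 2*K) = P + 3*K)
c(A, D) = 3*(-2 + A)*(A + D) (c(A, D) = (D + 3*((A - 2)*(D + A))) - D = (D + 3*((-2 + A)*(A + D))) - D = (D + 3*(-2 + A)*(A + D)) - D = 3*(-2 + A)*(A + D))
(c(6, 2) - 2)²*(-567) = ((-6*6 - 6*2 + 3*6² + 3*6*2) - 2)²*(-567) = ((-36 - 12 + 3*36 + 36) - 2)²*(-567) = ((-36 - 12 + 108 + 36) - 2)²*(-567) = (96 - 2)²*(-567) = 94²*(-567) = 8836*(-567) = -5010012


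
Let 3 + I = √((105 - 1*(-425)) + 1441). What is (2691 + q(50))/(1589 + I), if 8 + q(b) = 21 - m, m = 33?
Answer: 4236206/2513425 - 8013*√219/2513425 ≈ 1.6383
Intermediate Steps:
I = -3 + 3*√219 (I = -3 + √((105 - 1*(-425)) + 1441) = -3 + √((105 + 425) + 1441) = -3 + √(530 + 1441) = -3 + √1971 = -3 + 3*√219 ≈ 41.396)
q(b) = -20 (q(b) = -8 + (21 - 1*33) = -8 + (21 - 33) = -8 - 12 = -20)
(2691 + q(50))/(1589 + I) = (2691 - 20)/(1589 + (-3 + 3*√219)) = 2671/(1586 + 3*√219)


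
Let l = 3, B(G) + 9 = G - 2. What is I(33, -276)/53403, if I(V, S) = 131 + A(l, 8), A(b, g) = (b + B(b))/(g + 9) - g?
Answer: 298/129693 ≈ 0.0022977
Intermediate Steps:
B(G) = -11 + G (B(G) = -9 + (G - 2) = -9 + (-2 + G) = -11 + G)
A(b, g) = -g + (-11 + 2*b)/(9 + g) (A(b, g) = (b + (-11 + b))/(g + 9) - g = (-11 + 2*b)/(9 + g) - g = -g + (-11 + 2*b)/(9 + g))
I(V, S) = 2086/17 (I(V, S) = 131 + (-11 - 1*8² - 9*8 + 2*3)/(9 + 8) = 131 + (-11 - 1*64 - 72 + 6)/17 = 131 + (-11 - 64 - 72 + 6)/17 = 131 + (1/17)*(-141) = 131 - 141/17 = 2086/17)
I(33, -276)/53403 = (2086/17)/53403 = (2086/17)*(1/53403) = 298/129693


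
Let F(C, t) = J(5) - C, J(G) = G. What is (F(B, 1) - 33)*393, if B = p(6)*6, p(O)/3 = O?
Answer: -53448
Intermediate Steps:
p(O) = 3*O
B = 108 (B = (3*6)*6 = 18*6 = 108)
F(C, t) = 5 - C
(F(B, 1) - 33)*393 = ((5 - 1*108) - 33)*393 = ((5 - 108) - 33)*393 = (-103 - 33)*393 = -136*393 = -53448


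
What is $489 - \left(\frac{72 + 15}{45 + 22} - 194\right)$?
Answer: $\frac{45674}{67} \approx 681.7$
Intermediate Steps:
$489 - \left(\frac{72 + 15}{45 + 22} - 194\right) = 489 - \left(\frac{87}{67} - 194\right) = 489 - - \frac{12911}{67} = 489 + \frac{12911}{67} = \frac{45674}{67}$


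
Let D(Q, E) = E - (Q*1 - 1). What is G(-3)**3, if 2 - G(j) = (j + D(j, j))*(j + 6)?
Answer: 512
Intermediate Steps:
D(Q, E) = 1 + E - Q (D(Q, E) = E - (Q - 1) = E - (-1 + Q) = E + (1 - Q) = 1 + E - Q)
G(j) = 2 - (1 + j)*(6 + j) (G(j) = 2 - (j + (1 + j - j))*(j + 6) = 2 - (j + 1)*(6 + j) = 2 - (1 + j)*(6 + j))
G(-3)**3 = (-4 - 1*(-3)**2 - 7*(-3))**3 = (-4 - 1*9 + 21)**3 = (-4 - 9 + 21)**3 = 8**3 = 512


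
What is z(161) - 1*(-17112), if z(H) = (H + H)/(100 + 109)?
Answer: 3576730/209 ≈ 17114.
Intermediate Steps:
z(H) = 2*H/209 (z(H) = (2*H)/209 = (2*H)*(1/209) = 2*H/209)
z(161) - 1*(-17112) = (2/209)*161 - 1*(-17112) = 322/209 + 17112 = 3576730/209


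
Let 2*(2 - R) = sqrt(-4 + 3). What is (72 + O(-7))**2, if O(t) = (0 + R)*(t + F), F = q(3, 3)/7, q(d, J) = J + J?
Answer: 697047/196 + 17974*I/49 ≈ 3556.4 + 366.82*I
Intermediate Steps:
q(d, J) = 2*J
F = 6/7 (F = (2*3)/7 = 6*(1/7) = 6/7 ≈ 0.85714)
R = 2 - I/2 (R = 2 - sqrt(-4 + 3)/2 = 2 - I/2 ≈ 2.0 - 0.5*I)
O(t) = (2 - I/2)*(6/7 + t) (O(t) = (0 + (2 - I/2))*(t + 6/7) = (2 - I/2)*(6/7 + t))
(72 + O(-7))**2 = (72 + (4 - I)*(6 + 7*(-7))/14)**2 = (72 + (4 - I)*(6 - 49)/14)**2 = (72 + (1/14)*(4 - I)*(-43))**2 = (72 + (-86/7 + 43*I/14))**2 = (418/7 + 43*I/14)**2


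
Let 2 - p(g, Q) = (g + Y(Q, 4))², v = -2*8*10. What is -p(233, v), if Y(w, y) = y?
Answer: 56167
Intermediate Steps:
v = -160 (v = -16*10 = -160)
p(g, Q) = 2 - (4 + g)² (p(g, Q) = 2 - (g + 4)² = 2 - (4 + g)²)
-p(233, v) = -(2 - (4 + 233)²) = -(2 - 1*237²) = -(2 - 1*56169) = -(2 - 56169) = -1*(-56167) = 56167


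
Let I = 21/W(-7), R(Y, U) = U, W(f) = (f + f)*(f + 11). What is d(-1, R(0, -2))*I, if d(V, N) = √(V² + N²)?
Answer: -3*√5/8 ≈ -0.83853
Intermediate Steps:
W(f) = 2*f*(11 + f) (W(f) = (2*f)*(11 + f) = 2*f*(11 + f))
I = -3/8 (I = 21/((2*(-7)*(11 - 7))) = 21/((2*(-7)*4)) = 21/(-56) = 21*(-1/56) = -3/8 ≈ -0.37500)
d(V, N) = √(N² + V²)
d(-1, R(0, -2))*I = √((-2)² + (-1)²)*(-3/8) = √(4 + 1)*(-3/8) = √5*(-3/8) = -3*√5/8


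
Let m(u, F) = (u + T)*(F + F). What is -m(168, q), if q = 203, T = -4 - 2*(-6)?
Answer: -71456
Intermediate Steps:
T = 8 (T = -4 + 12 = 8)
m(u, F) = 2*F*(8 + u) (m(u, F) = (u + 8)*(F + F) = (8 + u)*(2*F) = 2*F*(8 + u))
-m(168, q) = -2*203*(8 + 168) = -2*203*176 = -1*71456 = -71456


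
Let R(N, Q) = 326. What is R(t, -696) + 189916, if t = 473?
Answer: 190242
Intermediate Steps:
R(t, -696) + 189916 = 326 + 189916 = 190242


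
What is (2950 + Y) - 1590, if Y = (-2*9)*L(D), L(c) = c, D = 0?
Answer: 1360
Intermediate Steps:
Y = 0 (Y = -2*9*0 = -18*0 = 0)
(2950 + Y) - 1590 = (2950 + 0) - 1590 = 2950 - 1590 = 1360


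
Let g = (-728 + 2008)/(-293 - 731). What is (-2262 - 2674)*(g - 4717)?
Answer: 23289282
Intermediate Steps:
g = -5/4 (g = 1280/(-1024) = 1280*(-1/1024) = -5/4 ≈ -1.2500)
(-2262 - 2674)*(g - 4717) = (-2262 - 2674)*(-5/4 - 4717) = -4936*(-18873/4) = 23289282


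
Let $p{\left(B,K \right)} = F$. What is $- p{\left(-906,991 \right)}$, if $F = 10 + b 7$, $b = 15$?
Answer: $-115$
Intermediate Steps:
$F = 115$ ($F = 10 + 15 \cdot 7 = 10 + 105 = 115$)
$p{\left(B,K \right)} = 115$
$- p{\left(-906,991 \right)} = \left(-1\right) 115 = -115$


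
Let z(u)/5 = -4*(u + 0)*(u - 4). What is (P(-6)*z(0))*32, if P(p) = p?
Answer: 0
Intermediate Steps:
z(u) = -20*u*(-4 + u) (z(u) = 5*(-4*(u + 0)*(u - 4)) = 5*(-4*u*(-4 + u)) = -20*u*(-4 + u))
(P(-6)*z(0))*32 = -120*0*(4 - 1*0)*32 = -120*0*(4 + 0)*32 = -120*0*4*32 = -6*0*32 = 0*32 = 0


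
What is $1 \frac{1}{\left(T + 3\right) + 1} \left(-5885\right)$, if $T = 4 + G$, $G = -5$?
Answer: $- \frac{5885}{3} \approx -1961.7$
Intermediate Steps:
$T = -1$ ($T = 4 - 5 = -1$)
$1 \frac{1}{\left(T + 3\right) + 1} \left(-5885\right) = 1 \frac{1}{\left(-1 + 3\right) + 1} \left(-5885\right) = 1 \frac{1}{2 + 1} \left(-5885\right) = 1 \cdot \frac{1}{3} \left(-5885\right) = \frac{1}{3} \left(-5885\right) = - \frac{5885}{3}$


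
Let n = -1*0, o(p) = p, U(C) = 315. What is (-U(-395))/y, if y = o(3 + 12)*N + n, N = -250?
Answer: 21/250 ≈ 0.084000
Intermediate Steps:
n = 0
y = -3750 (y = (3 + 12)*(-250) + 0 = 15*(-250) + 0 = -3750 + 0 = -3750)
(-U(-395))/y = -1*315/(-3750) = -315*(-1/3750) = 21/250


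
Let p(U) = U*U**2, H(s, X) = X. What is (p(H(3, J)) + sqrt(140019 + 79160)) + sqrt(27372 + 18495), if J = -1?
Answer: -1 + sqrt(45867) + sqrt(219179) ≈ 681.33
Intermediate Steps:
p(U) = U**3
(p(H(3, J)) + sqrt(140019 + 79160)) + sqrt(27372 + 18495) = ((-1)**3 + sqrt(140019 + 79160)) + sqrt(27372 + 18495) = (-1 + sqrt(219179)) + sqrt(45867) = -1 + sqrt(45867) + sqrt(219179)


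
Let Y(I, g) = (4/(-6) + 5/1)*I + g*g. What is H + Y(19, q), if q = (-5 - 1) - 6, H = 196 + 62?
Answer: 1453/3 ≈ 484.33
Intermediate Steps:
H = 258
q = -12 (q = -6 - 6 = -12)
Y(I, g) = g**2 + 13*I/3 (Y(I, g) = (4*(-1/6) + 5*1)*I + g**2 = (-2/3 + 5)*I + g**2 = 13*I/3 + g**2 = g**2 + 13*I/3)
H + Y(19, q) = 258 + ((-12)**2 + (13/3)*19) = 258 + (144 + 247/3) = 258 + 679/3 = 1453/3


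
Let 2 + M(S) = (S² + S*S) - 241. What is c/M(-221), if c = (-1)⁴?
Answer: 1/97439 ≈ 1.0263e-5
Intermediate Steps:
c = 1
M(S) = -243 + 2*S² (M(S) = -2 + ((S² + S*S) - 241) = -2 + ((S² + S²) - 241) = -2 + (2*S² - 241) = -2 + (-241 + 2*S²) = -243 + 2*S²)
c/M(-221) = 1/(-243 + 2*(-221)²) = 1/(-243 + 2*48841) = 1/(-243 + 97682) = 1/97439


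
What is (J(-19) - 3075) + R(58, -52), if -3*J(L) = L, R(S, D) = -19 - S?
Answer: -9437/3 ≈ -3145.7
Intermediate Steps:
J(L) = -L/3
(J(-19) - 3075) + R(58, -52) = (-1/3*(-19) - 3075) + (-19 - 1*58) = (19/3 - 3075) + (-19 - 58) = -9206/3 - 77 = -9437/3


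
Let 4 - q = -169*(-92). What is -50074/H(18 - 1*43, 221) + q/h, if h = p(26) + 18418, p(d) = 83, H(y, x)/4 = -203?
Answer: 65271239/1073058 ≈ 60.827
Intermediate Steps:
H(y, x) = -812 (H(y, x) = 4*(-203) = -812)
h = 18501 (h = 83 + 18418 = 18501)
q = -15544 (q = 4 - (-169)*(-92) = 4 - 1*15548 = 4 - 15548 = -15544)
-50074/H(18 - 1*43, 221) + q/h = -50074/(-812) - 15544/18501 = -50074*(-1/812) - 15544*1/18501 = 25037/406 - 15544/18501 = 65271239/1073058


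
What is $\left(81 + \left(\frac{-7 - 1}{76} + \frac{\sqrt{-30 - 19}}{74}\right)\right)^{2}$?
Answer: $\frac{12936314955}{1976836} + \frac{10759 i}{703} \approx 6544.0 + 15.304 i$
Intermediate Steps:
$\left(81 + \left(\frac{-7 - 1}{76} + \frac{\sqrt{-30 - 19}}{74}\right)\right)^{2} = \left(81 + \left(\left(-7 - 1\right) \frac{1}{76} + \sqrt{-49} \cdot \frac{1}{74}\right)\right)^{2} = \left(81 + \left(\left(-8\right) \frac{1}{76} + 7 i \frac{1}{74}\right)\right)^{2} = \left(81 - \left(\frac{2}{19} - \frac{7 i}{74}\right)\right)^{2} = \left(\frac{1537}{19} + \frac{7 i}{74}\right)^{2}$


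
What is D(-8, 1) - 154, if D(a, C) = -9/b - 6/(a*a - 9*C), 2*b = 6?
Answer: -8641/55 ≈ -157.11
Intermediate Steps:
b = 3 (b = (½)*6 = 3)
D(a, C) = -3 - 6/(a² - 9*C) (D(a, C) = -9/3 - 6/(a*a - 9*C) = -9*⅓ - 6/(a² - 9*C) = -3 - 6/(a² - 9*C))
D(-8, 1) - 154 = 3*(2 + (-8)² - 9*1)/(-1*(-8)² + 9*1) - 154 = 3*(2 + 64 - 9)/(-1*64 + 9) - 154 = 3*57/(-64 + 9) - 154 = 3*57/(-55) - 154 = 3*(-1/55)*57 - 154 = -171/55 - 154 = -8641/55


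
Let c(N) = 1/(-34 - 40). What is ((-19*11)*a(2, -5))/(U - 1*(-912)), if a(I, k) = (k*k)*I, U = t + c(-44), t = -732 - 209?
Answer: 40700/113 ≈ 360.18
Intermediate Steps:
t = -941
c(N) = -1/74 (c(N) = 1/(-74) = -1/74)
U = -69635/74 (U = -941 - 1/74 = -69635/74 ≈ -941.01)
a(I, k) = I*k² (a(I, k) = k²*I = I*k²)
((-19*11)*a(2, -5))/(U - 1*(-912)) = ((-19*11)*(2*(-5)²))/(-69635/74 - 1*(-912)) = (-418*25)/(-69635/74 + 912) = (-209*50)/(-2147/74) = -10450*(-74/2147) = 40700/113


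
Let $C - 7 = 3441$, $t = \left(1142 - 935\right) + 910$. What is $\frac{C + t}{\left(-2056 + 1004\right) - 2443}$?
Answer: $- \frac{913}{699} \approx -1.3062$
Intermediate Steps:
$t = 1117$ ($t = 207 + 910 = 1117$)
$C = 3448$ ($C = 7 + 3441 = 3448$)
$\frac{C + t}{\left(-2056 + 1004\right) - 2443} = \frac{3448 + 1117}{\left(-2056 + 1004\right) - 2443} = \frac{4565}{-1052 - 2443} = \frac{4565}{-3495} = 4565 \left(- \frac{1}{3495}\right) = - \frac{913}{699}$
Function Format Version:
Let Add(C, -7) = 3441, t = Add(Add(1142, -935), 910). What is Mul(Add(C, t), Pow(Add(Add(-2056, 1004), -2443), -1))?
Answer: Rational(-913, 699) ≈ -1.3062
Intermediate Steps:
t = 1117 (t = Add(207, 910) = 1117)
C = 3448 (C = Add(7, 3441) = 3448)
Mul(Add(C, t), Pow(Add(Add(-2056, 1004), -2443), -1)) = Mul(Add(3448, 1117), Pow(Add(Add(-2056, 1004), -2443), -1)) = Mul(4565, Pow(Add(-1052, -2443), -1)) = Mul(4565, Pow(-3495, -1)) = Mul(4565, Rational(-1, 3495)) = Rational(-913, 699)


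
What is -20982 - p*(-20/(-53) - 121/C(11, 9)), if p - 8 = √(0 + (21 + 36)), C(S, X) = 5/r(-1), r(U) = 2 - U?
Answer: -5407118/265 + 19139*√57/265 ≈ -19859.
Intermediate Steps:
C(S, X) = 5/3 (C(S, X) = 5/(2 - 1*(-1)) = 5/(2 + 1) = 5/3)
p = 8 + √57 (p = 8 + √(0 + (21 + 36)) = 8 + √(0 + 57) = 8 + √57 ≈ 15.550)
-20982 - p*(-20/(-53) - 121/C(11, 9)) = -20982 - (8 + √57)*(-20/(-53) - 121/5/3) = -20982 - (8 + √57)*(-20*(-1/53) - 121*⅗) = -20982 - (8 + √57)*(20/53 - 363/5) = -20982 - (8 + √57)*(-19139)/265 = -20982 - (-153112/265 - 19139*√57/265) = -20982 + (153112/265 + 19139*√57/265) = -5407118/265 + 19139*√57/265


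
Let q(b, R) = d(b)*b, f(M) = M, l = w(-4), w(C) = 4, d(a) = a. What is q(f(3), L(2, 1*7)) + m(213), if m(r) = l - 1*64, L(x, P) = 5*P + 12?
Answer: -51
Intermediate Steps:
l = 4
L(x, P) = 12 + 5*P
q(b, R) = b² (q(b, R) = b*b = b²)
m(r) = -60 (m(r) = 4 - 1*64 = 4 - 64 = -60)
q(f(3), L(2, 1*7)) + m(213) = 3² - 60 = 9 - 60 = -51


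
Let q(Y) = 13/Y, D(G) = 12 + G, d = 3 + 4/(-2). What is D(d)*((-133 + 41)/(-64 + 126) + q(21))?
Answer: -7319/651 ≈ -11.243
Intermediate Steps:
d = 1 (d = 3 + 4*(-½) = 3 - 2 = 1)
D(d)*((-133 + 41)/(-64 + 126) + q(21)) = (12 + 1)*((-133 + 41)/(-64 + 126) + 13/21) = 13*(-92/62 + 13*(1/21)) = 13*(-92*1/62 + 13/21) = 13*(-46/31 + 13/21) = 13*(-563/651) = -7319/651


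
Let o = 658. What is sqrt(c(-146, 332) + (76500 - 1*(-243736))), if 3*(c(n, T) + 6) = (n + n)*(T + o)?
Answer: sqrt(223870) ≈ 473.15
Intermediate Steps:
c(n, T) = -6 + 2*n*(658 + T)/3 (c(n, T) = -6 + ((n + n)*(T + 658))/3 = -6 + ((2*n)*(658 + T))/3 = -6 + (2*n*(658 + T))/3 = -6 + 2*n*(658 + T)/3)
sqrt(c(-146, 332) + (76500 - 1*(-243736))) = sqrt((-6 + (1316/3)*(-146) + (2/3)*332*(-146)) + (76500 - 1*(-243736))) = sqrt((-6 - 192136/3 - 96944/3) + (76500 + 243736)) = sqrt(-96366 + 320236) = sqrt(223870)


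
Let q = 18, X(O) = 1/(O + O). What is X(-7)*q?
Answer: -9/7 ≈ -1.2857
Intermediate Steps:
X(O) = 1/(2*O)
X(-7)*q = ((1/2)/(-7))*18 = ((1/2)*(-1/7))*18 = -1/14*18 = -9/7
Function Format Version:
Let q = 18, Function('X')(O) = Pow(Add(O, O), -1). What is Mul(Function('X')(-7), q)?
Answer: Rational(-9, 7) ≈ -1.2857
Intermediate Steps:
Function('X')(O) = Mul(Rational(1, 2), Pow(O, -1)) (Function('X')(O) = Pow(Mul(2, O), -1) = Mul(Rational(1, 2), Pow(O, -1)))
Mul(Function('X')(-7), q) = Mul(Mul(Rational(1, 2), Pow(-7, -1)), 18) = Mul(Mul(Rational(1, 2), Rational(-1, 7)), 18) = Mul(Rational(-1, 14), 18) = Rational(-9, 7)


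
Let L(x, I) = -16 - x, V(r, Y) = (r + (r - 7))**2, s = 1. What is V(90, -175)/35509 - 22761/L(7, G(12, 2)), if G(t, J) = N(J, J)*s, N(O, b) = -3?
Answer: 808908716/816707 ≈ 990.45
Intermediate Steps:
V(r, Y) = (-7 + 2*r)**2 (V(r, Y) = (r + (-7 + r))**2 = (-7 + 2*r)**2)
G(t, J) = -3 (G(t, J) = -3*1 = -3)
V(90, -175)/35509 - 22761/L(7, G(12, 2)) = (-7 + 2*90)**2/35509 - 22761/(-16 - 1*7) = (-7 + 180)**2*(1/35509) - 22761/(-16 - 7) = 173**2*(1/35509) - 22761/(-23) = 29929*(1/35509) - 22761*(-1/23) = 29929/35509 + 22761/23 = 808908716/816707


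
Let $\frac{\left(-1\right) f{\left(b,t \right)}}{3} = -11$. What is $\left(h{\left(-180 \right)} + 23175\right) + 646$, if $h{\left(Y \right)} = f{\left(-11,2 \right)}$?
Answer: $23854$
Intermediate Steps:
$f{\left(b,t \right)} = 33$ ($f{\left(b,t \right)} = \left(-3\right) \left(-11\right) = 33$)
$h{\left(Y \right)} = 33$
$\left(h{\left(-180 \right)} + 23175\right) + 646 = \left(33 + 23175\right) + 646 = 23208 + 646 = 23854$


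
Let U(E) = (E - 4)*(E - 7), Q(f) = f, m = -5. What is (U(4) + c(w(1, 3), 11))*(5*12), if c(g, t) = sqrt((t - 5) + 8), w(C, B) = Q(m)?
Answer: 60*sqrt(14) ≈ 224.50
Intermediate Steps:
w(C, B) = -5
U(E) = (-7 + E)*(-4 + E) (U(E) = (-4 + E)*(-7 + E) = (-7 + E)*(-4 + E))
c(g, t) = sqrt(3 + t) (c(g, t) = sqrt((-5 + t) + 8) = sqrt(3 + t))
(U(4) + c(w(1, 3), 11))*(5*12) = ((28 + 4**2 - 11*4) + sqrt(3 + 11))*(5*12) = ((28 + 16 - 44) + sqrt(14))*60 = (0 + sqrt(14))*60 = sqrt(14)*60 = 60*sqrt(14)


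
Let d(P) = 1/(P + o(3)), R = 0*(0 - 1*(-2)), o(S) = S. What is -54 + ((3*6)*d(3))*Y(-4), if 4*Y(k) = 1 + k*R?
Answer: -213/4 ≈ -53.250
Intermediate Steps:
R = 0 (R = 0*(0 + 2) = 0*2 = 0)
d(P) = 1/(3 + P) (d(P) = 1/(P + 3) = 1/(3 + P))
Y(k) = 1/4 (Y(k) = (1 + k*0)/4 = (1 + 0)/4 = (1/4)*1 = 1/4)
-54 + ((3*6)*d(3))*Y(-4) = -54 + ((3*6)/(3 + 3))*(1/4) = -54 + (18/6)*(1/4) = -54 + (18*(1/6))*(1/4) = -54 + 3*(1/4) = -54 + 3/4 = -213/4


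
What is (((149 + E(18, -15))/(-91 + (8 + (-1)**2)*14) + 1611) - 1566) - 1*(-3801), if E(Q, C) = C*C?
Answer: 134984/35 ≈ 3856.7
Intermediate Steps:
E(Q, C) = C**2
(((149 + E(18, -15))/(-91 + (8 + (-1)**2)*14) + 1611) - 1566) - 1*(-3801) = (((149 + (-15)**2)/(-91 + (8 + (-1)**2)*14) + 1611) - 1566) - 1*(-3801) = (((149 + 225)/(-91 + (8 + 1)*14) + 1611) - 1566) + 3801 = ((374/(-91 + 9*14) + 1611) - 1566) + 3801 = ((374/(-91 + 126) + 1611) - 1566) + 3801 = ((374/35 + 1611) - 1566) + 3801 = (56759/35 - 1566) + 3801 = 1949/35 + 3801 = 134984/35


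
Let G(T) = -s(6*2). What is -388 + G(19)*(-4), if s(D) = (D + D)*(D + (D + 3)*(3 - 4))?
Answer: -676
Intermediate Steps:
s(D) = -6*D (s(D) = (2*D)*(D + (3 + D)*(-1)) = (2*D)*(D + (-3 - D)) = (2*D)*(-3) = -6*D)
G(T) = 72 (G(T) = -(-6)*6*2 = -(-6)*12 = -1*(-72) = 72)
-388 + G(19)*(-4) = -388 + 72*(-4) = -388 - 288 = -676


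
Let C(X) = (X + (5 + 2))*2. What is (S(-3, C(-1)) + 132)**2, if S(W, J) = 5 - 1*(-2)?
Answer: 19321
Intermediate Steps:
C(X) = 14 + 2*X (C(X) = (X + 7)*2 = (7 + X)*2 = 14 + 2*X)
S(W, J) = 7 (S(W, J) = 5 + 2 = 7)
(S(-3, C(-1)) + 132)**2 = (7 + 132)**2 = 139**2 = 19321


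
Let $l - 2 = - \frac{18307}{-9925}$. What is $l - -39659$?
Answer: $\frac{393653732}{9925} \approx 39663.0$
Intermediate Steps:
$l = \frac{38157}{9925}$ ($l = 2 - \frac{18307}{-9925} = 2 - - \frac{18307}{9925} = 2 + \frac{18307}{9925} = \frac{38157}{9925} \approx 3.8445$)
$l - -39659 = \frac{38157}{9925} - -39659 = \frac{38157}{9925} + 39659 = \frac{393653732}{9925}$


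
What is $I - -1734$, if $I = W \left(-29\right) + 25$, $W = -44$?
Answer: $3035$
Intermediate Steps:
$I = 1301$ ($I = \left(-44\right) \left(-29\right) + 25 = 1276 + 25 = 1301$)
$I - -1734 = 1301 - -1734 = 1301 + 1734 = 3035$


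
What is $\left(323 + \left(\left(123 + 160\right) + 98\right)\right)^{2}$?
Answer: $495616$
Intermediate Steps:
$\left(323 + \left(\left(123 + 160\right) + 98\right)\right)^{2} = \left(323 + \left(283 + 98\right)\right)^{2} = \left(323 + 381\right)^{2} = 704^{2} = 495616$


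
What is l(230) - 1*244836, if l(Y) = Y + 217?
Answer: -244389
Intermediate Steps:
l(Y) = 217 + Y
l(230) - 1*244836 = (217 + 230) - 1*244836 = 447 - 244836 = -244389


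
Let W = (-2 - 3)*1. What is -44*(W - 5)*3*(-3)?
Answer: -3960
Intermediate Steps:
W = -5 (W = -5*1 = -5)
-44*(W - 5)*3*(-3) = -44*(-5 - 5)*3*(-3) = -(-440)*3*(-3) = -44*(-30)*(-3) = 1320*(-3) = -3960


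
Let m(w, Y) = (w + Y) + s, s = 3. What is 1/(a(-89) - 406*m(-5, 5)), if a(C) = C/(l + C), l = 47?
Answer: -42/51067 ≈ -0.00082245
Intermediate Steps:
m(w, Y) = 3 + Y + w (m(w, Y) = (w + Y) + 3 = (Y + w) + 3 = 3 + Y + w)
a(C) = C/(47 + C)
1/(a(-89) - 406*m(-5, 5)) = 1/(-89/(47 - 89) - 406*(3 + 5 - 5)) = 1/(-89/(-42) - 406*3) = 1/(-89*(-1/42) - 1218) = 1/(89/42 - 1218) = 1/(-51067/42) = -42/51067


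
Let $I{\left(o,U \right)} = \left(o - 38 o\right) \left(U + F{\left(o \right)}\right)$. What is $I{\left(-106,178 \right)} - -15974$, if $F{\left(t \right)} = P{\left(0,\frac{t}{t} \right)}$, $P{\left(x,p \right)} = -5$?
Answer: $694480$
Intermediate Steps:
$F{\left(t \right)} = -5$
$I{\left(o,U \right)} = - 37 o \left(-5 + U\right)$ ($I{\left(o,U \right)} = \left(o - 38 o\right) \left(U - 5\right) = - 37 o \left(-5 + U\right)$)
$I{\left(-106,178 \right)} - -15974 = 37 \left(-106\right) \left(5 - 178\right) - -15974 = 37 \left(-106\right) \left(5 - 178\right) + 15974 = 37 \left(-106\right) \left(-173\right) + 15974 = 678506 + 15974 = 694480$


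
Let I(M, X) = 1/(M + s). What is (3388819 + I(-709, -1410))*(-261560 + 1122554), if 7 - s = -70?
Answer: 922009892612679/316 ≈ 2.9178e+12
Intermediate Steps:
s = 77 (s = 7 - 1*(-70) = 7 + 70 = 77)
I(M, X) = 1/(77 + M) (I(M, X) = 1/(M + 77) = 1/(77 + M))
(3388819 + I(-709, -1410))*(-261560 + 1122554) = (3388819 + 1/(77 - 709))*(-261560 + 1122554) = (3388819 + 1/(-632))*860994 = (3388819 - 1/632)*860994 = (2141733607/632)*860994 = 922009892612679/316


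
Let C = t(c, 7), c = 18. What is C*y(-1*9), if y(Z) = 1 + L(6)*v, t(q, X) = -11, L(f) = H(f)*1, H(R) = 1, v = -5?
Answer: 44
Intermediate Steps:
L(f) = 1 (L(f) = 1*1 = 1)
C = -11
y(Z) = -4 (y(Z) = 1 + 1*(-5) = 1 - 5 = -4)
C*y(-1*9) = -11*(-4) = 44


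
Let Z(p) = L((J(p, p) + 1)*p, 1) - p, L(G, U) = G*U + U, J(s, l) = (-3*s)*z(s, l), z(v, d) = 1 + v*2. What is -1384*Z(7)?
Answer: 3050336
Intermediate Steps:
z(v, d) = 1 + 2*v
J(s, l) = -3*s*(1 + 2*s) (J(s, l) = (-3*s)*(1 + 2*s) = -3*s*(1 + 2*s))
L(G, U) = U + G*U
Z(p) = 1 - p + p*(1 - 3*p*(1 + 2*p)) (Z(p) = 1*(1 + (-3*p*(1 + 2*p) + 1)*p) - p = 1*(1 + (1 - 3*p*(1 + 2*p))*p) - p = 1*(1 + p*(1 - 3*p*(1 + 2*p))) - p = (1 + p*(1 - 3*p*(1 + 2*p))) - p = 1 - p + p*(1 - 3*p*(1 + 2*p)))
-1384*Z(7) = -1384*(1 - 6*7³ - 3*7²) = -1384*(1 - 6*343 - 3*49) = -1384*(1 - 2058 - 147) = -1384*(-2204) = 3050336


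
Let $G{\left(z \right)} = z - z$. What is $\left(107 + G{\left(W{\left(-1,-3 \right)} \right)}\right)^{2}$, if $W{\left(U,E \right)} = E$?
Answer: $11449$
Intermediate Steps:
$G{\left(z \right)} = 0$
$\left(107 + G{\left(W{\left(-1,-3 \right)} \right)}\right)^{2} = \left(107 + 0\right)^{2} = 107^{2} = 11449$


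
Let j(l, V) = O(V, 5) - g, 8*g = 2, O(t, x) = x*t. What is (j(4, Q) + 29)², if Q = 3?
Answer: 30625/16 ≈ 1914.1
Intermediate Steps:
O(t, x) = t*x
g = ¼ (g = (⅛)*2 = ¼ ≈ 0.25000)
j(l, V) = -¼ + 5*V (j(l, V) = V*5 - 1*¼ = 5*V - ¼ = -¼ + 5*V)
(j(4, Q) + 29)² = ((-¼ + 5*3) + 29)² = ((-¼ + 15) + 29)² = (59/4 + 29)² = (175/4)² = 30625/16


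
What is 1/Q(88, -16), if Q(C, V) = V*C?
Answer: -1/1408 ≈ -0.00071023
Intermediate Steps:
Q(C, V) = C*V
1/Q(88, -16) = 1/(88*(-16)) = 1/(-1408) = -1/1408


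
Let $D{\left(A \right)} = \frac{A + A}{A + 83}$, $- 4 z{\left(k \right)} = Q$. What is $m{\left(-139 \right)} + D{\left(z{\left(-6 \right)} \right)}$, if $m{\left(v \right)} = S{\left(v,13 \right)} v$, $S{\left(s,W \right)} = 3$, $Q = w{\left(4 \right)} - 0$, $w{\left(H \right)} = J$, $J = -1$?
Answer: $- \frac{138859}{333} \approx -416.99$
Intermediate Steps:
$w{\left(H \right)} = -1$
$Q = -1$ ($Q = -1 - 0 = -1 + 0 = -1$)
$z{\left(k \right)} = \frac{1}{4}$ ($z{\left(k \right)} = \left(- \frac{1}{4}\right) \left(-1\right) = \frac{1}{4}$)
$m{\left(v \right)} = 3 v$
$D{\left(A \right)} = \frac{2 A}{83 + A}$
$m{\left(-139 \right)} + D{\left(z{\left(-6 \right)} \right)} = 3 \left(-139\right) + 2 \cdot \frac{1}{4} \frac{1}{83 + \frac{1}{4}} = -417 + 2 \cdot \frac{1}{4} \frac{1}{\frac{333}{4}} = -417 + 2 \cdot \frac{1}{4} \cdot \frac{4}{333} = -417 + \frac{2}{333} = - \frac{138859}{333}$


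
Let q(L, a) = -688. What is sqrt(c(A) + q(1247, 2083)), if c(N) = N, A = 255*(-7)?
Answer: I*sqrt(2473) ≈ 49.729*I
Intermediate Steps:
A = -1785
sqrt(c(A) + q(1247, 2083)) = sqrt(-1785 - 688) = sqrt(-2473) = I*sqrt(2473)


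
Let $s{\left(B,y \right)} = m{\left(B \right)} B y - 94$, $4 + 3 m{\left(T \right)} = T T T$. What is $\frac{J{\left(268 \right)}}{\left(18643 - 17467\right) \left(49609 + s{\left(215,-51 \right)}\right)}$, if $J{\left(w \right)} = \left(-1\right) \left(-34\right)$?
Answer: $- \frac{17}{21358921536120} \approx -7.9592 \cdot 10^{-13}$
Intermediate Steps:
$m{\left(T \right)} = - \frac{4}{3} + \frac{T^{3}}{3}$ ($m{\left(T \right)} = - \frac{4}{3} + \frac{T T T}{3} = - \frac{4}{3} + \frac{T^{2} T}{3} = - \frac{4}{3} + \frac{T^{3}}{3}$)
$s{\left(B,y \right)} = -94 + B y \left(- \frac{4}{3} + \frac{B^{3}}{3}\right)$ ($s{\left(B,y \right)} = \left(- \frac{4}{3} + \frac{B^{3}}{3}\right) B y - 94 = B \left(- \frac{4}{3} + \frac{B^{3}}{3}\right) y - 94 = B y \left(- \frac{4}{3} + \frac{B^{3}}{3}\right) - 94 = -94 + B y \left(- \frac{4}{3} + \frac{B^{3}}{3}\right)$)
$J{\left(w \right)} = 34$
$\frac{J{\left(268 \right)}}{\left(18643 - 17467\right) \left(49609 + s{\left(215,-51 \right)}\right)} = \frac{34}{\left(18643 - 17467\right) \left(49609 + \left(-94 + \frac{1}{3} \cdot 215 \left(-51\right) \left(-4 + 215^{3}\right)\right)\right)} = \frac{34}{1176 \left(49609 + \left(-94 + \frac{1}{3} \cdot 215 \left(-51\right) \left(-4 + 9938375\right)\right)\right)} = \frac{34}{1176 \left(49609 + \left(-94 + \frac{1}{3} \cdot 215 \left(-51\right) 9938371\right)\right)} = \frac{34}{1176 \left(49609 - 36324746099\right)} = \frac{34}{1176 \left(-36324696490\right)} = \frac{34}{-42717843072240} = 34 \left(- \frac{1}{42717843072240}\right) = - \frac{17}{21358921536120}$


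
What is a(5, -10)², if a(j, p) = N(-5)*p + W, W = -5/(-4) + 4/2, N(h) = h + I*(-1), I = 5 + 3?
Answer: 284089/16 ≈ 17756.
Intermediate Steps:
I = 8
N(h) = -8 + h (N(h) = h + 8*(-1) = h - 8 = -8 + h)
W = 13/4 (W = -5*(-¼) + 4*(½) = 5/4 + 2 = 13/4 ≈ 3.2500)
a(j, p) = 13/4 - 13*p (a(j, p) = (-8 - 5)*p + 13/4 = -13*p + 13/4 = 13/4 - 13*p)
a(5, -10)² = (13/4 - 13*(-10))² = (13/4 + 130)² = (533/4)² = 284089/16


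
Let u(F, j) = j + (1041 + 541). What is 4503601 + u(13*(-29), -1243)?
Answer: 4503940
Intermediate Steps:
u(F, j) = 1582 + j (u(F, j) = j + 1582 = 1582 + j)
4503601 + u(13*(-29), -1243) = 4503601 + (1582 - 1243) = 4503601 + 339 = 4503940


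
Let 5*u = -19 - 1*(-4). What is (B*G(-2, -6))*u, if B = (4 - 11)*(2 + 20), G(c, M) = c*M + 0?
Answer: 5544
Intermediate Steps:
u = -3 (u = (-19 - 1*(-4))/5 = (-19 + 4)/5 = (⅕)*(-15) = -3)
G(c, M) = M*c (G(c, M) = M*c + 0 = M*c)
B = -154 (B = -7*22 = -154)
(B*G(-2, -6))*u = -(-924)*(-2)*(-3) = -154*12*(-3) = -1848*(-3) = 5544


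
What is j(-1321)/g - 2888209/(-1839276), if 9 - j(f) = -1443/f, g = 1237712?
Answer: 31067708038957/19784529887976 ≈ 1.5703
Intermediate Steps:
j(f) = 9 + 1443/f (j(f) = 9 - (-1443)/f = 9 + 1443/f)
j(-1321)/g - 2888209/(-1839276) = (9 + 1443/(-1321))/1237712 - 2888209/(-1839276) = (9 + 1443*(-1/1321))*(1/1237712) - 2888209*(-1/1839276) = (9 - 1443/1321)*(1/1237712) + 152011/96804 = (10446/1321)*(1/1237712) + 152011/96804 = 5223/817508776 + 152011/96804 = 31067708038957/19784529887976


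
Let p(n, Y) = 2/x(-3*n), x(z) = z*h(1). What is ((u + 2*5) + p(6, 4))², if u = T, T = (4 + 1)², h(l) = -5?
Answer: 2483776/2025 ≈ 1226.6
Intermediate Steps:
x(z) = -5*z (x(z) = z*(-5) = -5*z)
T = 25 (T = 5² = 25)
u = 25
p(n, Y) = 2/(15*n) (p(n, Y) = 2/((-(-15)*n)) = 2/((15*n)) = 2*(1/(15*n)) = 2/(15*n))
((u + 2*5) + p(6, 4))² = ((25 + 2*5) + (2/15)/6)² = ((25 + 10) + (2/15)*(⅙))² = (35 + 1/45)² = (1576/45)² = 2483776/2025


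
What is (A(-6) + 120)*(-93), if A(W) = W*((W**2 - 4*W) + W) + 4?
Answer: 18600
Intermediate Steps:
A(W) = 4 + W*(W**2 - 3*W) (A(W) = W*(W**2 - 3*W) + 4 = 4 + W*(W**2 - 3*W))
(A(-6) + 120)*(-93) = ((4 + (-6)**3 - 3*(-6)**2) + 120)*(-93) = ((4 - 216 - 3*36) + 120)*(-93) = ((4 - 216 - 108) + 120)*(-93) = (-320 + 120)*(-93) = -200*(-93) = 18600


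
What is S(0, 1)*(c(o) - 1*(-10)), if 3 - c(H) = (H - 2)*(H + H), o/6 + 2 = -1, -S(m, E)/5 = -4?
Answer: -14140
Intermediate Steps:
S(m, E) = 20 (S(m, E) = -5*(-4) = 20)
o = -18 (o = -12 + 6*(-1) = -12 - 6 = -18)
c(H) = 3 - 2*H*(-2 + H) (c(H) = 3 - (H - 2)*(H + H) = 3 - (-2 + H)*2*H = 3 - 2*H*(-2 + H))
S(0, 1)*(c(o) - 1*(-10)) = 20*((3 - 2*(-18)² + 4*(-18)) - 1*(-10)) = 20*((3 - 2*324 - 72) + 10) = 20*((3 - 648 - 72) + 10) = 20*(-717 + 10) = 20*(-707) = -14140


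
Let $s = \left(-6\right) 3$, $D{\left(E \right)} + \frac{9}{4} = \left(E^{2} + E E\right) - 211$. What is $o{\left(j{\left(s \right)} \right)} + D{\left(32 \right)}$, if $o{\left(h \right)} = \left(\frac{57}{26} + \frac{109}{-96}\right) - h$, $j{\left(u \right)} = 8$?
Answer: $\frac{2281103}{1248} \approx 1827.8$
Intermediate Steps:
$D{\left(E \right)} = - \frac{853}{4} + 2 E^{2}$ ($D{\left(E \right)} = - \frac{9}{4} - \left(211 - E^{2} - E E\right) = - \frac{9}{4} + \left(\left(E^{2} + E^{2}\right) - 211\right) = - \frac{9}{4} + \left(2 E^{2} - 211\right) = - \frac{9}{4} + \left(-211 + 2 E^{2}\right) = - \frac{853}{4} + 2 E^{2}$)
$s = -18$
$o{\left(h \right)} = \frac{1319}{1248} - h$ ($o{\left(h \right)} = \left(57 \cdot \frac{1}{26} + 109 \left(- \frac{1}{96}\right)\right) - h = \left(\frac{57}{26} - \frac{109}{96}\right) - h = \frac{1319}{1248} - h$)
$o{\left(j{\left(s \right)} \right)} + D{\left(32 \right)} = \left(\frac{1319}{1248} - 8\right) - \left(\frac{853}{4} - 2 \cdot 32^{2}\right) = \left(\frac{1319}{1248} - 8\right) + \left(- \frac{853}{4} + 2 \cdot 1024\right) = - \frac{8665}{1248} + \left(- \frac{853}{4} + 2048\right) = - \frac{8665}{1248} + \frac{7339}{4} = \frac{2281103}{1248}$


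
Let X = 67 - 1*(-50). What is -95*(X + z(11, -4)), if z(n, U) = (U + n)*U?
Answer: -8455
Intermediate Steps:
z(n, U) = U*(U + n)
X = 117 (X = 67 + 50 = 117)
-95*(X + z(11, -4)) = -95*(117 - 4*(-4 + 11)) = -95*(117 - 4*7) = -95*(117 - 28) = -95*89 = -8455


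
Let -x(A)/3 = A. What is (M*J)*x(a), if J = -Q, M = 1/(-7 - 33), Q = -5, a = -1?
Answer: -3/8 ≈ -0.37500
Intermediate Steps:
x(A) = -3*A
M = -1/40 (M = 1/(-40) = -1/40 ≈ -0.025000)
J = 5 (J = -1*(-5) = 5)
(M*J)*x(a) = (-1/40*5)*(-3*(-1)) = -⅛*3 = -3/8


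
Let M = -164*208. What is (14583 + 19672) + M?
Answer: 143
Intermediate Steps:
M = -34112
(14583 + 19672) + M = (14583 + 19672) - 34112 = 34255 - 34112 = 143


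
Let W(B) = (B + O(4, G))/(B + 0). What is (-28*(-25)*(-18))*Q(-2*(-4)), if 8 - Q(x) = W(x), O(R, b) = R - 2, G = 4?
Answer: -85050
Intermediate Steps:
O(R, b) = -2 + R
W(B) = (2 + B)/B (W(B) = (B + (-2 + 4))/(B + 0) = (B + 2)/B = (2 + B)/B)
Q(x) = 8 - (2 + x)/x
(-28*(-25)*(-18))*Q(-2*(-4)) = (-28*(-25)*(-18))*(7 - 2/((-2*(-4)))) = (700*(-18))*(7 - 2/8) = -12600*(7 - 2*⅛) = -12600*(7 - ¼) = -12600*27/4 = -85050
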